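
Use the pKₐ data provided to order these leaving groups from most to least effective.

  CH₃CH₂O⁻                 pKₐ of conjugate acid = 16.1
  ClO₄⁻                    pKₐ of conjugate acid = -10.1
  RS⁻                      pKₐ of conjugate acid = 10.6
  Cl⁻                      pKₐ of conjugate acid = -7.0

Lower conjugate-acid pKₐ ⇒ weaker base ⇒ better leaving group.
Sorting by the given values: ClO₄⁻ (-10.1), Cl⁻ (-7.0), RS⁻ (10.6), CH₃CH₂O⁻ (16.1).

ClO₄⁻ > Cl⁻ > RS⁻ > CH₃CH₂O⁻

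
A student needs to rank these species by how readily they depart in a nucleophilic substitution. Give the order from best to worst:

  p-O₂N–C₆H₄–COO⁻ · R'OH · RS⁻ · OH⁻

R'OH: pKₐ(R'OH₂⁺) ≈ -2.4
p-O₂N–C₆H₄–COO⁻: pKₐ(p-nitrobenzoic acid) ≈ 3.4
RS⁻: pKₐ(RSH (a thiol)) ≈ 10.5
OH⁻: pKₐ(H₂O) ≈ 15.7

R'OH > p-O₂N–C₆H₄–COO⁻ > RS⁻ > OH⁻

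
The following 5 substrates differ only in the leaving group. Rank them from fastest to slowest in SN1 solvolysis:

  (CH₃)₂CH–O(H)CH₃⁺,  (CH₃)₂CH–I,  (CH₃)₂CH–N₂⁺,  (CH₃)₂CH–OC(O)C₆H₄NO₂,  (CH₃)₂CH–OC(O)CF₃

Same R in every case — rank the leaving groups.
Rank by basicity of the departing species: weakest base leaves most easily.
(CH₃)₂CH–N₂⁺ loses N₂: no meaningful conjugate acid; N₂ departs as an exceptionally stable neutral molecule
(CH₃)₂CH–I loses I⁻: pKₐ(HI) ≈ -10
(CH₃)₂CH–O(H)CH₃⁺ loses R'OH: pKₐ(R'OH₂⁺) ≈ -2.4
(CH₃)₂CH–OC(O)CF₃ loses CF₃COO⁻: pKₐ(CF₃COOH) ≈ 0.2
(CH₃)₂CH–OC(O)C₆H₄NO₂ loses p-O₂N–C₆H₄–COO⁻: pKₐ(p-nitrobenzoic acid) ≈ 3.4

(CH₃)₂CH–N₂⁺ > (CH₃)₂CH–I > (CH₃)₂CH–O(H)CH₃⁺ > (CH₃)₂CH–OC(O)CF₃ > (CH₃)₂CH–OC(O)C₆H₄NO₂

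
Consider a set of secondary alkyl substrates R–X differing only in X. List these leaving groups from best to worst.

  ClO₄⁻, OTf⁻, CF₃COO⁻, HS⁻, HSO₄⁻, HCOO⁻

OTf⁻ > ClO₄⁻ > HSO₄⁻ > CF₃COO⁻ > HCOO⁻ > HS⁻

Leaving-group ability tracks the stability of the departed species; conjugate-acid pKₐ is the usual yardstick (lower pKₐ → better LG).
OTf⁻: pKₐ(CF₃SO₃H (triflic acid)) ≈ -14
ClO₄⁻: pKₐ(HClO₄) ≈ -10
HSO₄⁻: pKₐ(H₂SO₄) ≈ -3
CF₃COO⁻: pKₐ(CF₃COOH) ≈ 0.2
HCOO⁻: pKₐ(HCOOH) ≈ 3.8
HS⁻: pKₐ(H₂S) ≈ 7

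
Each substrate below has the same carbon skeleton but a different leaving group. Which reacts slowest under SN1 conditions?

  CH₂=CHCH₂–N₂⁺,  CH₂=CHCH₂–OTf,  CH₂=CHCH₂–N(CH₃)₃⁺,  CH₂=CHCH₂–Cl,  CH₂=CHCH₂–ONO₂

Same R in every case — rank the leaving groups.
Leaving-group ability tracks the stability of the departed species; conjugate-acid pKₐ is the usual yardstick (lower pKₐ → better LG).
CH₂=CHCH₂–N₂⁺ loses N₂: no meaningful conjugate acid; N₂ departs as an exceptionally stable neutral molecule
CH₂=CHCH₂–OTf loses OTf⁻: pKₐ(CF₃SO₃H (triflic acid)) ≈ -14
CH₂=CHCH₂–Cl loses Cl⁻: pKₐ(HCl) ≈ -7
CH₂=CHCH₂–ONO₂ loses NO₃⁻: pKₐ(HNO₃) ≈ -1.3
CH₂=CHCH₂–N(CH₃)₃⁺ loses NR'₃: pKₐ(R'₃NH⁺) ≈ 10.7

CH₂=CHCH₂–N(CH₃)₃⁺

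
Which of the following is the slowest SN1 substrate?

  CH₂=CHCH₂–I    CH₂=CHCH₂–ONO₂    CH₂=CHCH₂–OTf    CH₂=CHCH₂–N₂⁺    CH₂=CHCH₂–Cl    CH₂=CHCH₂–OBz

CH₂=CHCH₂–OBz

Same R in every case — rank the leaving groups.
Rank by basicity of the departing species: weakest base leaves most easily.
CH₂=CHCH₂–N₂⁺ loses N₂: no meaningful conjugate acid; N₂ departs as an exceptionally stable neutral molecule
CH₂=CHCH₂–OTf loses OTf⁻: pKₐ(CF₃SO₃H (triflic acid)) ≈ -14
CH₂=CHCH₂–I loses I⁻: pKₐ(HI) ≈ -10
CH₂=CHCH₂–Cl loses Cl⁻: pKₐ(HCl) ≈ -7
CH₂=CHCH₂–ONO₂ loses NO₃⁻: pKₐ(HNO₃) ≈ -1.3
CH₂=CHCH₂–OBz loses PhCOO⁻: pKₐ(C₆H₅COOH) ≈ 4.2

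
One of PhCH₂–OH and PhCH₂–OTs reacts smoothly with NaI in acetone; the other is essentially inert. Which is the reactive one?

PhCH₂–OTs

From PhCH₂–OH the departing group would be OH⁻ (pKₐ(H₂O) ≈ 15.7). Strong base; essentially never leaves without prior activation.
From PhCH₂–OTs the leaving group is OTs⁻ (pKₐ(p-CH₃C₆H₄SO₃H (TsOH)) ≈ -2.8). Resonance-delocalised arenesulfonate.
(In practice PhCH₂–OTs is made from PhCH₂–OH by treatment with TsCl / pyridine, converting the hydroxyl into a tosylate.)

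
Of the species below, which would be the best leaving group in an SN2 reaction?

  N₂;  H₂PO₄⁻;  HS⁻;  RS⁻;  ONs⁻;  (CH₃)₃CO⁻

N₂

N₂: no meaningful conjugate acid; N₂ departs as an exceptionally stable neutral molecule
ONs⁻: pKₐ(p-O₂NC₆H₄SO₃H) ≈ -3.5
H₂PO₄⁻: pKₐ(H₃PO₄) ≈ 2.1
HS⁻: pKₐ(H₂S) ≈ 7
RS⁻: pKₐ(RSH (a thiol)) ≈ 10.5
(CH₃)₃CO⁻: pKₐ(t-BuOH) ≈ 18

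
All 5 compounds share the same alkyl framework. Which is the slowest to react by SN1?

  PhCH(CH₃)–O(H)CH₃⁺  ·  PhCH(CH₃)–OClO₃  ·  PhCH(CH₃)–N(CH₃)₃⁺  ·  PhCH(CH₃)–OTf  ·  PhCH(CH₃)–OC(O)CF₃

PhCH(CH₃)–N(CH₃)₃⁺

The skeletons are identical, so relative rate is governed entirely by leaving-group ability.
Leaving-group ability tracks the stability of the departed species; conjugate-acid pKₐ is the usual yardstick (lower pKₐ → better LG).
PhCH(CH₃)–OTf loses OTf⁻: pKₐ(CF₃SO₃H (triflic acid)) ≈ -14
PhCH(CH₃)–OClO₃ loses ClO₄⁻: pKₐ(HClO₄) ≈ -10
PhCH(CH₃)–O(H)CH₃⁺ loses R'OH: pKₐ(R'OH₂⁺) ≈ -2.4
PhCH(CH₃)–OC(O)CF₃ loses CF₃COO⁻: pKₐ(CF₃COOH) ≈ 0.2
PhCH(CH₃)–N(CH₃)₃⁺ loses NR'₃: pKₐ(R'₃NH⁺) ≈ 10.7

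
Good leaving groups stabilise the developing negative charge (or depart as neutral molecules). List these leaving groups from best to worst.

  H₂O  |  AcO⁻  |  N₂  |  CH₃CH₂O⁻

N₂ > H₂O > AcO⁻ > CH₃CH₂O⁻

A good leaving group is a weak base: the lower the pKₐ of its conjugate acid, the more readily it departs.
N₂: no meaningful conjugate acid; N₂ departs as an exceptionally stable neutral molecule
H₂O: pKₐ(H₃O⁺) ≈ -1.7
AcO⁻: pKₐ(CH₃COOH) ≈ 4.8 — resonance-stabilised but still a weak base
CH₃CH₂O⁻: pKₐ(CH₃CH₂OH) ≈ 16 — strong base; alkoxides do not leave unassisted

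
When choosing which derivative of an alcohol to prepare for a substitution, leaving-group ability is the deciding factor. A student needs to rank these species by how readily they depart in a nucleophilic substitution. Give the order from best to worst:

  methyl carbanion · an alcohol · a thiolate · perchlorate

perchlorate > an alcohol > a thiolate > methyl carbanion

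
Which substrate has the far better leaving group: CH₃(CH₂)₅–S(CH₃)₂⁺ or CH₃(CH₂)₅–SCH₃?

CH₃(CH₂)₅–S(CH₃)₂⁺

From CH₃(CH₂)₅–SCH₃ the departing group would be RS⁻ (pKₐ(RSH (a thiol)) ≈ 10.5). Moderately basic; rarely leaves without activation.
From CH₃(CH₂)₅–S(CH₃)₂⁺ the leaving group is SR'₂ (pKₐ(R'₂SH⁺) ≈ -7). Neutral; leaves from a sulfonium salt (R–SR'₂⁺).
(In practice CH₃(CH₂)₅–S(CH₃)₂⁺ is made from CH₃(CH₂)₅–SCH₃ by S-methylation with CH₃I, allowing neutral dimethyl sulfide, rather than methanethiolate, to depart.)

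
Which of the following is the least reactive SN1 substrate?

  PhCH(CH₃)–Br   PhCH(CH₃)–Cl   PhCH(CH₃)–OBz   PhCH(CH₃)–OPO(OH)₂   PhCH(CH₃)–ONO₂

PhCH(CH₃)–OBz

Identical carbon frameworks mean the comparison reduces to leaving-group quality.
Leaving-group ability tracks the stability of the departed species; conjugate-acid pKₐ is the usual yardstick (lower pKₐ → better LG).
PhCH(CH₃)–Br loses Br⁻: pKₐ(HBr) ≈ -9
PhCH(CH₃)–Cl loses Cl⁻: pKₐ(HCl) ≈ -7
PhCH(CH₃)–ONO₂ loses NO₃⁻: pKₐ(HNO₃) ≈ -1.3
PhCH(CH₃)–OPO(OH)₂ loses H₂PO₄⁻: pKₐ(H₃PO₄) ≈ 2.1
PhCH(CH₃)–OBz loses PhCOO⁻: pKₐ(C₆H₅COOH) ≈ 4.2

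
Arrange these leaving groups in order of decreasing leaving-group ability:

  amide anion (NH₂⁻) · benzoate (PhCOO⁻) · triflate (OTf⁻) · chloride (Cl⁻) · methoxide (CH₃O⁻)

triflate (OTf⁻) > chloride (Cl⁻) > benzoate (PhCOO⁻) > methoxide (CH₃O⁻) > amide anion (NH₂⁻)

Rank by basicity of the departing species: weakest base leaves most easily.
triflate (OTf⁻): pKₐ(CF₃SO₃H (triflic acid)) ≈ -14 — charge spread over three oxygens and a CF₃ group; the premier leaving group in synthesis
chloride (Cl⁻): pKₐ(HCl) ≈ -7 — moderately weak base
benzoate (PhCOO⁻): pKₐ(C₆H₅COOH) ≈ 4.2
methoxide (CH₃O⁻): pKₐ(CH₃OH) ≈ 15.5
amide anion (NH₂⁻): pKₐ(NH₃) ≈ 38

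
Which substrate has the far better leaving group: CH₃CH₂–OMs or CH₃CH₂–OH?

CH₃CH₂–OMs

From CH₃CH₂–OH the departing group would be OH⁻ (pKₐ(H₂O) ≈ 15.7). Strong base; essentially never leaves without prior activation.
From CH₃CH₂–OMs the leaving group is OMs⁻ (pKₐ(CH₃SO₃H (MsOH)) ≈ -1.9). Resonance-delocalised alkanesulfonate.
(In practice CH₃CH₂–OMs is made from CH₃CH₂–OH by treatment with MsCl / Et₃N, converting the hydroxyl into a mesylate.)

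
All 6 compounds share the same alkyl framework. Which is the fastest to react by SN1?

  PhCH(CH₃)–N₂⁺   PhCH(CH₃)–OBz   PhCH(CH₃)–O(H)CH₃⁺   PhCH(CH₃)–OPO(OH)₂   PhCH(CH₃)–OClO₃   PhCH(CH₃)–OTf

PhCH(CH₃)–N₂⁺

Identical carbon frameworks mean the comparison reduces to leaving-group quality.
Rank by basicity of the departing species: weakest base leaves most easily.
PhCH(CH₃)–N₂⁺ loses N₂: no meaningful conjugate acid; N₂ departs as an exceptionally stable neutral molecule
PhCH(CH₃)–OTf loses OTf⁻: pKₐ(CF₃SO₃H (triflic acid)) ≈ -14
PhCH(CH₃)–OClO₃ loses ClO₄⁻: pKₐ(HClO₄) ≈ -10
PhCH(CH₃)–O(H)CH₃⁺ loses R'OH: pKₐ(R'OH₂⁺) ≈ -2.4
PhCH(CH₃)–OPO(OH)₂ loses H₂PO₄⁻: pKₐ(H₃PO₄) ≈ 2.1
PhCH(CH₃)–OBz loses PhCOO⁻: pKₐ(C₆H₅COOH) ≈ 4.2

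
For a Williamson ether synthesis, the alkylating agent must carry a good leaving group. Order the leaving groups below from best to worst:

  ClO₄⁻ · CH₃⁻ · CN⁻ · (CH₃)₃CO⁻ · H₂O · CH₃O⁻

ClO₄⁻ > H₂O > CN⁻ > CH₃O⁻ > (CH₃)₃CO⁻ > CH₃⁻

A good leaving group is a weak base: the lower the pKₐ of its conjugate acid, the more readily it departs.
ClO₄⁻: pKₐ(HClO₄) ≈ -10 — extremely weak base; rarely used for safety reasons
H₂O: pKₐ(H₃O⁺) ≈ -1.7 — neutral; leaves from a protonated alcohol (R–OH₂⁺)
CN⁻: pKₐ(HCN) ≈ 9.2 — sp carbon stabilises the charge somewhat, but still a poor LG
CH₃O⁻: pKₐ(CH₃OH) ≈ 15.5 — strong base; alkoxides do not leave unassisted
(CH₃)₃CO⁻: pKₐ(t-BuOH) ≈ 18 — bulky, strongly basic alkoxide
CH₃⁻: pKₐ(CH₄) ≈ 48 — unstabilised carbanion; the worst conceivable leaving group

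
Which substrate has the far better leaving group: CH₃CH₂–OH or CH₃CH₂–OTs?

From CH₃CH₂–OH the departing group would be OH⁻ (pKₐ(H₂O) ≈ 15.7). Strong base; essentially never leaves without prior activation.
From CH₃CH₂–OTs the leaving group is OTs⁻ (pKₐ(p-CH₃C₆H₄SO₃H (TsOH)) ≈ -2.8). Resonance-delocalised arenesulfonate.
(In practice CH₃CH₂–OTs is made from CH₃CH₂–OH by treatment with TsCl / pyridine, converting the hydroxyl into a tosylate.)

CH₃CH₂–OTs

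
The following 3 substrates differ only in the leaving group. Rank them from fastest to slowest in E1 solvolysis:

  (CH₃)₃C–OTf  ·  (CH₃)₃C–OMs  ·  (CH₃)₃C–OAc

(CH₃)₃C–OTf > (CH₃)₃C–OMs > (CH₃)₃C–OAc

With the same alkyl group throughout, only the leaving group differentiates the rates.
The more stable X⁻ (or X) is on its own — i.e. the weaker a base it is — the better a leaving group it makes.
(CH₃)₃C–OTf loses OTf⁻: pKₐ(CF₃SO₃H (triflic acid)) ≈ -14
(CH₃)₃C–OMs loses OMs⁻: pKₐ(CH₃SO₃H (MsOH)) ≈ -1.9
(CH₃)₃C–OAc loses AcO⁻: pKₐ(CH₃COOH) ≈ 4.8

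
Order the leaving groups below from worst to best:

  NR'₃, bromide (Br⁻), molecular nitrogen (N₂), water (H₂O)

molecular nitrogen (N₂): no meaningful conjugate acid; N₂ departs as an exceptionally stable neutral molecule
bromide (Br⁻): pKₐ(HBr) ≈ -9
water (H₂O): pKₐ(H₃O⁺) ≈ -1.7
NR'₃: pKₐ(R'₃NH⁺) ≈ 10.7
Reversing gives the worst-to-best order requested.

NR'₃ < water (H₂O) < bromide (Br⁻) < molecular nitrogen (N₂)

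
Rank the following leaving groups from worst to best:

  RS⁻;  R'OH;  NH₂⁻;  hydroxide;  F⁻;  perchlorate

perchlorate: pKₐ(HClO₄) ≈ -10 — extremely weak base; rarely used for safety reasons
R'OH: pKₐ(R'OH₂⁺) ≈ -2.4
F⁻: pKₐ(HF) ≈ 3.2 — small and strongly basic; the poor halide leaving group
RS⁻: pKₐ(RSH (a thiol)) ≈ 10.5
hydroxide: pKₐ(H₂O) ≈ 15.7 — strong base; essentially never leaves without prior activation
NH₂⁻: pKₐ(NH₃) ≈ 38
The question asks for worst first, so the sequence is read in increasing leaving-group ability.

NH₂⁻ < hydroxide < RS⁻ < F⁻ < R'OH < perchlorate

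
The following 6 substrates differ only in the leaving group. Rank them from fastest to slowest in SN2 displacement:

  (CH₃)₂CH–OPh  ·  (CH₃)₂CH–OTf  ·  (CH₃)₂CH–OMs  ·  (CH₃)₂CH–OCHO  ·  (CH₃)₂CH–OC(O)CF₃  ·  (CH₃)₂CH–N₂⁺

Identical carbon frameworks mean the comparison reduces to leaving-group quality.
The more stable X⁻ (or X) is on its own — i.e. the weaker a base it is — the better a leaving group it makes.
(CH₃)₂CH–N₂⁺ loses N₂: no meaningful conjugate acid; N₂ departs as an exceptionally stable neutral molecule
(CH₃)₂CH–OTf loses OTf⁻: pKₐ(CF₃SO₃H (triflic acid)) ≈ -14
(CH₃)₂CH–OMs loses OMs⁻: pKₐ(CH₃SO₃H (MsOH)) ≈ -1.9
(CH₃)₂CH–OC(O)CF₃ loses CF₃COO⁻: pKₐ(CF₃COOH) ≈ 0.2
(CH₃)₂CH–OCHO loses HCOO⁻: pKₐ(HCOOH) ≈ 3.8
(CH₃)₂CH–OPh loses PhO⁻: pKₐ(C₆H₅OH (phenol)) ≈ 10

(CH₃)₂CH–N₂⁺ > (CH₃)₂CH–OTf > (CH₃)₂CH–OMs > (CH₃)₂CH–OC(O)CF₃ > (CH₃)₂CH–OCHO > (CH₃)₂CH–OPh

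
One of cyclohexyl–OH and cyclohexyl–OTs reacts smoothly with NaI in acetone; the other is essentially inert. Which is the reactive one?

cyclohexyl–OTs

From cyclohexyl–OH the departing group would be OH⁻ (pKₐ(H₂O) ≈ 15.7). Strong base; essentially never leaves without prior activation.
From cyclohexyl–OTs the leaving group is OTs⁻ (pKₐ(p-CH₃C₆H₄SO₃H (TsOH)) ≈ -2.8). Resonance-delocalised arenesulfonate.
(In practice cyclohexyl–OTs is made from cyclohexyl–OH by treatment with TsCl / pyridine, converting the hydroxyl into a tosylate.)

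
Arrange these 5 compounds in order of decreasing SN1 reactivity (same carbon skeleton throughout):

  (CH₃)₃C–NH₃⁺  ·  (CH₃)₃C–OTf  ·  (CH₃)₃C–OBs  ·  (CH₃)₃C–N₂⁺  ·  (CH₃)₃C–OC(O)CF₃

(CH₃)₃C–N₂⁺ > (CH₃)₃C–OTf > (CH₃)₃C–OBs > (CH₃)₃C–OC(O)CF₃ > (CH₃)₃C–NH₃⁺

Same R in every case — rank the leaving groups.
A good leaving group is a weak base: the lower the pKₐ of its conjugate acid, the more readily it departs.
(CH₃)₃C–N₂⁺ loses N₂: no meaningful conjugate acid; N₂ departs as an exceptionally stable neutral molecule
(CH₃)₃C–OTf loses OTf⁻: pKₐ(CF₃SO₃H (triflic acid)) ≈ -14
(CH₃)₃C–OBs loses OBs⁻: pKₐ(p-BrC₆H₄SO₃H) ≈ -2.8
(CH₃)₃C–OC(O)CF₃ loses CF₃COO⁻: pKₐ(CF₃COOH) ≈ 0.2
(CH₃)₃C–NH₃⁺ loses NH₃: pKₐ(NH₄⁺) ≈ 9.2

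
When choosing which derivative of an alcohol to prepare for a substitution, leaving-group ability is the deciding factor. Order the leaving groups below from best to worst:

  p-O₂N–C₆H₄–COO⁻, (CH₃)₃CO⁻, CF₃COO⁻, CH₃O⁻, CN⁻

Leaving-group ability tracks the stability of the departed species; conjugate-acid pKₐ is the usual yardstick (lower pKₐ → better LG).
CF₃COO⁻: pKₐ(CF₃COOH) ≈ 0.2 — strongly electron-withdrawing CF₃ stabilises the carboxylate
p-O₂N–C₆H₄–COO⁻: pKₐ(p-nitrobenzoic acid) ≈ 3.4 — electron-withdrawing nitro group stabilises the carboxylate
CN⁻: pKₐ(HCN) ≈ 9.2
CH₃O⁻: pKₐ(CH₃OH) ≈ 15.5 — strong base; alkoxides do not leave unassisted
(CH₃)₃CO⁻: pKₐ(t-BuOH) ≈ 18 — bulky, strongly basic alkoxide

CF₃COO⁻ > p-O₂N–C₆H₄–COO⁻ > CN⁻ > CH₃O⁻ > (CH₃)₃CO⁻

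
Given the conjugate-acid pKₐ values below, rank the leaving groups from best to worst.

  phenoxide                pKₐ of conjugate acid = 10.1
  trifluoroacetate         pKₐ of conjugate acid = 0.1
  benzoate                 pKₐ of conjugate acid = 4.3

Lower conjugate-acid pKₐ ⇒ weaker base ⇒ better leaving group.
Sorting by the given values: trifluoroacetate (0.1), benzoate (4.3), phenoxide (10.1).

trifluoroacetate > benzoate > phenoxide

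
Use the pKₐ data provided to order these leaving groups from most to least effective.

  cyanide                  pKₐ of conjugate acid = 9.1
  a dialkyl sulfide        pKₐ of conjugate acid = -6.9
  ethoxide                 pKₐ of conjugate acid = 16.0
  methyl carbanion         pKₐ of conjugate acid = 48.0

a dialkyl sulfide > cyanide > ethoxide > methyl carbanion

Lower conjugate-acid pKₐ ⇒ weaker base ⇒ better leaving group.
Sorting by the given values: a dialkyl sulfide (-6.9), cyanide (9.1), ethoxide (16.0), methyl carbanion (48.0).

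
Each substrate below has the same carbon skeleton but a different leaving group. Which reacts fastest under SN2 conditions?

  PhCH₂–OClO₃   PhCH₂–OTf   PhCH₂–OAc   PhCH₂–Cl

The skeletons are identical, so relative rate is governed entirely by leaving-group ability.
A good leaving group is a weak base: the lower the pKₐ of its conjugate acid, the more readily it departs.
PhCH₂–OTf loses OTf⁻: pKₐ(CF₃SO₃H (triflic acid)) ≈ -14
PhCH₂–OClO₃ loses ClO₄⁻: pKₐ(HClO₄) ≈ -10
PhCH₂–Cl loses Cl⁻: pKₐ(HCl) ≈ -7
PhCH₂–OAc loses AcO⁻: pKₐ(CH₃COOH) ≈ 4.8

PhCH₂–OTf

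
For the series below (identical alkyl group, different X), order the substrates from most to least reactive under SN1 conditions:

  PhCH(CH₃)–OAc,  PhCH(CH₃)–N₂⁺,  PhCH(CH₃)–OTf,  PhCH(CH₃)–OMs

With the same alkyl group throughout, only the leaving group differentiates the rates.
A good leaving group is a weak base: the lower the pKₐ of its conjugate acid, the more readily it departs.
PhCH(CH₃)–N₂⁺ loses N₂: no meaningful conjugate acid; N₂ departs as an exceptionally stable neutral molecule
PhCH(CH₃)–OTf loses OTf⁻: pKₐ(CF₃SO₃H (triflic acid)) ≈ -14
PhCH(CH₃)–OMs loses OMs⁻: pKₐ(CH₃SO₃H (MsOH)) ≈ -1.9
PhCH(CH₃)–OAc loses AcO⁻: pKₐ(CH₃COOH) ≈ 4.8

PhCH(CH₃)–N₂⁺ > PhCH(CH₃)–OTf > PhCH(CH₃)–OMs > PhCH(CH₃)–OAc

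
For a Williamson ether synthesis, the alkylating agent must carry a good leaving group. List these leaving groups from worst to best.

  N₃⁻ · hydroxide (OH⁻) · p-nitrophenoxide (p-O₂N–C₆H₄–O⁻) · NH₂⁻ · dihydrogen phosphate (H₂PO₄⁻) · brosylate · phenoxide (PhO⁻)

Leaving-group ability tracks the stability of the departed species; conjugate-acid pKₐ is the usual yardstick (lower pKₐ → better LG).
brosylate: pKₐ(p-BrC₆H₄SO₃H) ≈ -2.8 — arenesulfonate with a p-bromo substituent
dihydrogen phosphate (H₂PO₄⁻): pKₐ(H₃PO₄) ≈ 2.1 — moderate base; biological leaving group after further activation
N₃⁻: pKₐ(HN₃) ≈ 4.7
p-nitrophenoxide (p-O₂N–C₆H₄–O⁻): pKₐ(p-nitrophenol) ≈ 7.2 — nitro group delocalises the charge; the classic chromogenic LG
phenoxide (PhO⁻): pKₐ(C₆H₅OH (phenol)) ≈ 10
hydroxide (OH⁻): pKₐ(H₂O) ≈ 15.7 — strong base; essentially never leaves without prior activation
NH₂⁻: pKₐ(NH₃) ≈ 38
The question asks for worst first, so the sequence is read in increasing leaving-group ability.

NH₂⁻ < hydroxide (OH⁻) < phenoxide (PhO⁻) < p-nitrophenoxide (p-O₂N–C₆H₄–O⁻) < N₃⁻ < dihydrogen phosphate (H₂PO₄⁻) < brosylate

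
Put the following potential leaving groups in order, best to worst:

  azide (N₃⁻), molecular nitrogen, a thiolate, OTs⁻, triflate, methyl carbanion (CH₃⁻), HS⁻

The more stable X⁻ (or X) is on its own — i.e. the weaker a base it is — the better a leaving group it makes.
molecular nitrogen: no meaningful conjugate acid; N₂ departs as an exceptionally stable neutral molecule
triflate: pKₐ(CF₃SO₃H (triflic acid)) ≈ -14 — charge spread over three oxygens and a CF₃ group; the premier leaving group in synthesis
OTs⁻: pKₐ(p-CH₃C₆H₄SO₃H (TsOH)) ≈ -2.8
azide (N₃⁻): pKₐ(HN₃) ≈ 4.7 — linear, resonance-stabilised
HS⁻: pKₐ(H₂S) ≈ 7
a thiolate: pKₐ(RSH (a thiol)) ≈ 10.5
methyl carbanion (CH₃⁻): pKₐ(CH₄) ≈ 48

molecular nitrogen > triflate > OTs⁻ > azide (N₃⁻) > HS⁻ > a thiolate > methyl carbanion (CH₃⁻)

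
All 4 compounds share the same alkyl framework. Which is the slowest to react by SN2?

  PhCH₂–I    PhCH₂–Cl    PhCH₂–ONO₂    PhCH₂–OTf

The skeletons are identical, so relative rate is governed entirely by leaving-group ability.
Rank by basicity of the departing species: weakest base leaves most easily.
PhCH₂–OTf loses OTf⁻: pKₐ(CF₃SO₃H (triflic acid)) ≈ -14
PhCH₂–I loses I⁻: pKₐ(HI) ≈ -10
PhCH₂–Cl loses Cl⁻: pKₐ(HCl) ≈ -7
PhCH₂–ONO₂ loses NO₃⁻: pKₐ(HNO₃) ≈ -1.3

PhCH₂–ONO₂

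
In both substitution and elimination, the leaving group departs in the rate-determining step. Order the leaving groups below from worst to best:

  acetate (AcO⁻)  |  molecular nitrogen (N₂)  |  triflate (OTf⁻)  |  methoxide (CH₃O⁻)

methoxide (CH₃O⁻) < acetate (AcO⁻) < triflate (OTf⁻) < molecular nitrogen (N₂)

Rank by basicity of the departing species: weakest base leaves most easily.
molecular nitrogen (N₂): no meaningful conjugate acid; N₂ departs as an exceptionally stable neutral molecule
triflate (OTf⁻): pKₐ(CF₃SO₃H (triflic acid)) ≈ -14
acetate (AcO⁻): pKₐ(CH₃COOH) ≈ 4.8
methoxide (CH₃O⁻): pKₐ(CH₃OH) ≈ 15.5
The question asks for worst first, so the sequence is read in increasing leaving-group ability.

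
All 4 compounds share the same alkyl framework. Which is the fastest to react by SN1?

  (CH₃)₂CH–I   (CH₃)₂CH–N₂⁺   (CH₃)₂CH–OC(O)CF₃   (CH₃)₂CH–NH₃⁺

(CH₃)₂CH–N₂⁺

The skeletons are identical, so relative rate is governed entirely by leaving-group ability.
Leaving-group ability tracks the stability of the departed species; conjugate-acid pKₐ is the usual yardstick (lower pKₐ → better LG).
(CH₃)₂CH–N₂⁺ loses N₂: no meaningful conjugate acid; N₂ departs as an exceptionally stable neutral molecule
(CH₃)₂CH–I loses I⁻: pKₐ(HI) ≈ -10
(CH₃)₂CH–OC(O)CF₃ loses CF₃COO⁻: pKₐ(CF₃COOH) ≈ 0.2
(CH₃)₂CH–NH₃⁺ loses NH₃: pKₐ(NH₄⁺) ≈ 9.2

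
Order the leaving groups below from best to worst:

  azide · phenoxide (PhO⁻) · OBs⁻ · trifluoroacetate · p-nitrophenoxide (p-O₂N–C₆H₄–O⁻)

OBs⁻ > trifluoroacetate > azide > p-nitrophenoxide (p-O₂N–C₆H₄–O⁻) > phenoxide (PhO⁻)

A good leaving group is a weak base: the lower the pKₐ of its conjugate acid, the more readily it departs.
OBs⁻: pKₐ(p-BrC₆H₄SO₃H) ≈ -2.8
trifluoroacetate: pKₐ(CF₃COOH) ≈ 0.2 — strongly electron-withdrawing CF₃ stabilises the carboxylate
azide: pKₐ(HN₃) ≈ 4.7 — linear, resonance-stabilised
p-nitrophenoxide (p-O₂N–C₆H₄–O⁻): pKₐ(p-nitrophenol) ≈ 7.2 — nitro group delocalises the charge; the classic chromogenic LG
phenoxide (PhO⁻): pKₐ(C₆H₅OH (phenol)) ≈ 10 — resonance into the ring helps, but still a poor LG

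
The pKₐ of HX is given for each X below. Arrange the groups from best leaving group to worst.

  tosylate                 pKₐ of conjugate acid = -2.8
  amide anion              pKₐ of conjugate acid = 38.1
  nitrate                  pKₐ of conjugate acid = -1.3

Lower conjugate-acid pKₐ ⇒ weaker base ⇒ better leaving group.
Sorting by the given values: tosylate (-2.8), nitrate (-1.3), amide anion (38.1).

tosylate > nitrate > amide anion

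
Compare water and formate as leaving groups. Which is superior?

water

water is the better leaving group.
pKₐ(H₃O⁺) ≈ -1.7 versus pKₐ(HCOOH) ≈ 3.8: water is the much weaker base.
Neutral; leaves from a protonated alcohol (R–OH₂⁺).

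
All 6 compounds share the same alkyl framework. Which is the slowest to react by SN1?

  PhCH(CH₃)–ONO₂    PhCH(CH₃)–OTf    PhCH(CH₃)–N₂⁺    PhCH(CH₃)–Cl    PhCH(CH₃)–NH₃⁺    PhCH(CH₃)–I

With the same alkyl group throughout, only the leaving group differentiates the rates.
Leaving-group ability tracks the stability of the departed species; conjugate-acid pKₐ is the usual yardstick (lower pKₐ → better LG).
PhCH(CH₃)–N₂⁺ loses N₂: no meaningful conjugate acid; N₂ departs as an exceptionally stable neutral molecule
PhCH(CH₃)–OTf loses OTf⁻: pKₐ(CF₃SO₃H (triflic acid)) ≈ -14
PhCH(CH₃)–I loses I⁻: pKₐ(HI) ≈ -10
PhCH(CH₃)–Cl loses Cl⁻: pKₐ(HCl) ≈ -7
PhCH(CH₃)–ONO₂ loses NO₃⁻: pKₐ(HNO₃) ≈ -1.3
PhCH(CH₃)–NH₃⁺ loses NH₃: pKₐ(NH₄⁺) ≈ 9.2

PhCH(CH₃)–NH₃⁺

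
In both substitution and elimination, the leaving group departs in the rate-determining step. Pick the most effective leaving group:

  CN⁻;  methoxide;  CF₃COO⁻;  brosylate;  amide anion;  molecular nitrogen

Rank by basicity of the departing species: weakest base leaves most easily.
molecular nitrogen: no meaningful conjugate acid; N₂ departs as an exceptionally stable neutral molecule
brosylate: pKₐ(p-BrC₆H₄SO₃H) ≈ -2.8
CF₃COO⁻: pKₐ(CF₃COOH) ≈ 0.2
CN⁻: pKₐ(HCN) ≈ 9.2
methoxide: pKₐ(CH₃OH) ≈ 15.5
amide anion: pKₐ(NH₃) ≈ 38

molecular nitrogen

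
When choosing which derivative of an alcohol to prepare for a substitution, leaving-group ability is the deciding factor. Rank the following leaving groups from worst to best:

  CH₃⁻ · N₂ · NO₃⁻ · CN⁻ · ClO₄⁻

CH₃⁻ < CN⁻ < NO₃⁻ < ClO₄⁻ < N₂

A good leaving group is a weak base: the lower the pKₐ of its conjugate acid, the more readily it departs.
N₂: no meaningful conjugate acid; N₂ departs as an exceptionally stable neutral molecule
ClO₄⁻: pKₐ(HClO₄) ≈ -10
NO₃⁻: pKₐ(HNO₃) ≈ -1.3
CN⁻: pKₐ(HCN) ≈ 9.2 — sp carbon stabilises the charge somewhat, but still a poor LG
CH₃⁻: pKₐ(CH₄) ≈ 48 — unstabilised carbanion; the worst conceivable leaving group
Listed from poorest to best leaving group as asked.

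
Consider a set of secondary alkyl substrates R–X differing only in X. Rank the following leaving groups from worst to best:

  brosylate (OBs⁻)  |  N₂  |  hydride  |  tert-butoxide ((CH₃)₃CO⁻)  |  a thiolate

hydride < tert-butoxide ((CH₃)₃CO⁻) < a thiolate < brosylate (OBs⁻) < N₂

The more stable X⁻ (or X) is on its own — i.e. the weaker a base it is — the better a leaving group it makes.
N₂: no meaningful conjugate acid; N₂ departs as an exceptionally stable neutral molecule
brosylate (OBs⁻): pKₐ(p-BrC₆H₄SO₃H) ≈ -2.8
a thiolate: pKₐ(RSH (a thiol)) ≈ 10.5 — moderately basic; rarely leaves without activation
tert-butoxide ((CH₃)₃CO⁻): pKₐ(t-BuOH) ≈ 18
hydride: pKₐ(H₂) ≈ 36
Reversing gives the worst-to-best order requested.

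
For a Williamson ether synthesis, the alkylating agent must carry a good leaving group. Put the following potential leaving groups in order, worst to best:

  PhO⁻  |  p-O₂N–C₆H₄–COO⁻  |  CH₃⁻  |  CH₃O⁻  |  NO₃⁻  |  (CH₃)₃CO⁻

The more stable X⁻ (or X) is on its own — i.e. the weaker a base it is — the better a leaving group it makes.
NO₃⁻: pKₐ(HNO₃) ≈ -1.3
p-O₂N–C₆H₄–COO⁻: pKₐ(p-nitrobenzoic acid) ≈ 3.4
PhO⁻: pKₐ(C₆H₅OH (phenol)) ≈ 10
CH₃O⁻: pKₐ(CH₃OH) ≈ 15.5
(CH₃)₃CO⁻: pKₐ(t-BuOH) ≈ 18
CH₃⁻: pKₐ(CH₄) ≈ 48
The question asks for worst first, so the sequence is read in increasing leaving-group ability.

CH₃⁻ < (CH₃)₃CO⁻ < CH₃O⁻ < PhO⁻ < p-O₂N–C₆H₄–COO⁻ < NO₃⁻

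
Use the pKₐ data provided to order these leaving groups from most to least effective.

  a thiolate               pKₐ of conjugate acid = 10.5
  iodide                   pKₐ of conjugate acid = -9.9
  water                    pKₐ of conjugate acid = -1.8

Lower conjugate-acid pKₐ ⇒ weaker base ⇒ better leaving group.
Sorting by the given values: iodide (-9.9), water (-1.8), a thiolate (10.5).

iodide > water > a thiolate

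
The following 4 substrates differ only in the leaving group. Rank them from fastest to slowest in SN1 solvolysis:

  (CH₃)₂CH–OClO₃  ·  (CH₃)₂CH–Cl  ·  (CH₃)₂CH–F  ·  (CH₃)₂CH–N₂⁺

(CH₃)₂CH–N₂⁺ > (CH₃)₂CH–OClO₃ > (CH₃)₂CH–Cl > (CH₃)₂CH–F

Same R in every case — rank the leaving groups.
Rank by basicity of the departing species: weakest base leaves most easily.
(CH₃)₂CH–N₂⁺ loses N₂: no meaningful conjugate acid; N₂ departs as an exceptionally stable neutral molecule
(CH₃)₂CH–OClO₃ loses ClO₄⁻: pKₐ(HClO₄) ≈ -10
(CH₃)₂CH–Cl loses Cl⁻: pKₐ(HCl) ≈ -7
(CH₃)₂CH–F loses F⁻: pKₐ(HF) ≈ 3.2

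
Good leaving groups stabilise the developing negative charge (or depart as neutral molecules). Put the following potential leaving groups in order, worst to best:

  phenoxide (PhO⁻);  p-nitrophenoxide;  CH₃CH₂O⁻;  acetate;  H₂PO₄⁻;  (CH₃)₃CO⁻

(CH₃)₃CO⁻ < CH₃CH₂O⁻ < phenoxide (PhO⁻) < p-nitrophenoxide < acetate < H₂PO₄⁻

H₂PO₄⁻: pKₐ(H₃PO₄) ≈ 2.1
acetate: pKₐ(CH₃COOH) ≈ 4.8
p-nitrophenoxide: pKₐ(p-nitrophenol) ≈ 7.2
phenoxide (PhO⁻): pKₐ(C₆H₅OH (phenol)) ≈ 10
CH₃CH₂O⁻: pKₐ(CH₃CH₂OH) ≈ 16
(CH₃)₃CO⁻: pKₐ(t-BuOH) ≈ 18
Listed from poorest to best leaving group as asked.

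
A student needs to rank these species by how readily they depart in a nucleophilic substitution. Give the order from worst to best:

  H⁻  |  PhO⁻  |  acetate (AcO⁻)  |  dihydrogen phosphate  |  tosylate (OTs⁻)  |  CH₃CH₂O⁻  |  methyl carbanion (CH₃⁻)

methyl carbanion (CH₃⁻) < H⁻ < CH₃CH₂O⁻ < PhO⁻ < acetate (AcO⁻) < dihydrogen phosphate < tosylate (OTs⁻)

tosylate (OTs⁻): pKₐ(p-CH₃C₆H₄SO₃H (TsOH)) ≈ -2.8 — resonance-delocalised arenesulfonate
dihydrogen phosphate: pKₐ(H₃PO₄) ≈ 2.1 — moderate base; biological leaving group after further activation
acetate (AcO⁻): pKₐ(CH₃COOH) ≈ 4.8 — resonance-stabilised but still a weak base
PhO⁻: pKₐ(C₆H₅OH (phenol)) ≈ 10
CH₃CH₂O⁻: pKₐ(CH₃CH₂OH) ≈ 16 — strong base; alkoxides do not leave unassisted
H⁻: pKₐ(H₂) ≈ 36
methyl carbanion (CH₃⁻): pKₐ(CH₄) ≈ 48 — unstabilised carbanion; the worst conceivable leaving group
Reversing gives the worst-to-best order requested.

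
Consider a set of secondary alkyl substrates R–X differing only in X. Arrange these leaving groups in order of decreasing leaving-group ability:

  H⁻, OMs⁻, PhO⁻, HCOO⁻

OMs⁻ > HCOO⁻ > PhO⁻ > H⁻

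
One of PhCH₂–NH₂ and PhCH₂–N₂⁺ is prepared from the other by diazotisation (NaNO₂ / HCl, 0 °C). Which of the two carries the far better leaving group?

From PhCH₂–NH₂ the departing group would be NH₂⁻ (pKₐ(NH₃) ≈ 38). Extremely strong base; never a leaving group.
From PhCH₂–N₂⁺ the leaving group is N₂ (no meaningful conjugate acid; N₂ departs as an exceptionally stable neutral molecule).
Diazotisation (NaNO₂ / HCl, 0 °C) works by generating a diazonium salt that expels N₂, making PhCH₂–N₂⁺ enormously more reactive.

PhCH₂–N₂⁺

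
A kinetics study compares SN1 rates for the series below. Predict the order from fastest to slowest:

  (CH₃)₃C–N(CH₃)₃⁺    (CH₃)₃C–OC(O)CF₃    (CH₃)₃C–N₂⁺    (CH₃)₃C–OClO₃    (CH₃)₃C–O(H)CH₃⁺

(CH₃)₃C–N₂⁺ > (CH₃)₃C–OClO₃ > (CH₃)₃C–O(H)CH₃⁺ > (CH₃)₃C–OC(O)CF₃ > (CH₃)₃C–N(CH₃)₃⁺

With the same alkyl group throughout, only the leaving group differentiates the rates.
Rank by basicity of the departing species: weakest base leaves most easily.
(CH₃)₃C–N₂⁺ loses N₂: no meaningful conjugate acid; N₂ departs as an exceptionally stable neutral molecule
(CH₃)₃C–OClO₃ loses ClO₄⁻: pKₐ(HClO₄) ≈ -10
(CH₃)₃C–O(H)CH₃⁺ loses R'OH: pKₐ(R'OH₂⁺) ≈ -2.4
(CH₃)₃C–OC(O)CF₃ loses CF₃COO⁻: pKₐ(CF₃COOH) ≈ 0.2
(CH₃)₃C–N(CH₃)₃⁺ loses NR'₃: pKₐ(R'₃NH⁺) ≈ 10.7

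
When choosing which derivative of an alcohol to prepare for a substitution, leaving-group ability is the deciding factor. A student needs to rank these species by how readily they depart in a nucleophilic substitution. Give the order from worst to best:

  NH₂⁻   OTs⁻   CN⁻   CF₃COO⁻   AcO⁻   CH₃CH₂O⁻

Leaving-group ability tracks the stability of the departed species; conjugate-acid pKₐ is the usual yardstick (lower pKₐ → better LG).
OTs⁻: pKₐ(p-CH₃C₆H₄SO₃H (TsOH)) ≈ -2.8
CF₃COO⁻: pKₐ(CF₃COOH) ≈ 0.2 — strongly electron-withdrawing CF₃ stabilises the carboxylate
AcO⁻: pKₐ(CH₃COOH) ≈ 4.8 — resonance-stabilised but still a weak base
CN⁻: pKₐ(HCN) ≈ 9.2
CH₃CH₂O⁻: pKₐ(CH₃CH₂OH) ≈ 16 — strong base; alkoxides do not leave unassisted
NH₂⁻: pKₐ(NH₃) ≈ 38
The question asks for worst first, so the sequence is read in increasing leaving-group ability.

NH₂⁻ < CH₃CH₂O⁻ < CN⁻ < AcO⁻ < CF₃COO⁻ < OTs⁻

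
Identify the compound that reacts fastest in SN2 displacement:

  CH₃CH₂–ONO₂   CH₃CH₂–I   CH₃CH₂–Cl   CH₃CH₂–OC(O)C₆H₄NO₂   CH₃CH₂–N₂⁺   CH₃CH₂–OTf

CH₃CH₂–N₂⁺

Identical carbon frameworks mean the comparison reduces to leaving-group quality.
Rank by basicity of the departing species: weakest base leaves most easily.
CH₃CH₂–N₂⁺ loses N₂: no meaningful conjugate acid; N₂ departs as an exceptionally stable neutral molecule
CH₃CH₂–OTf loses OTf⁻: pKₐ(CF₃SO₃H (triflic acid)) ≈ -14
CH₃CH₂–I loses I⁻: pKₐ(HI) ≈ -10
CH₃CH₂–Cl loses Cl⁻: pKₐ(HCl) ≈ -7
CH₃CH₂–ONO₂ loses NO₃⁻: pKₐ(HNO₃) ≈ -1.3
CH₃CH₂–OC(O)C₆H₄NO₂ loses p-O₂N–C₆H₄–COO⁻: pKₐ(p-nitrobenzoic acid) ≈ 3.4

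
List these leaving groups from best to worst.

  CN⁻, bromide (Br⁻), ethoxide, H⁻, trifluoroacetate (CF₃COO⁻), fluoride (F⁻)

The more stable X⁻ (or X) is on its own — i.e. the weaker a base it is — the better a leaving group it makes.
bromide (Br⁻): pKₐ(HBr) ≈ -9
trifluoroacetate (CF₃COO⁻): pKₐ(CF₃COOH) ≈ 0.2
fluoride (F⁻): pKₐ(HF) ≈ 3.2
CN⁻: pKₐ(HCN) ≈ 9.2
ethoxide: pKₐ(CH₃CH₂OH) ≈ 16
H⁻: pKₐ(H₂) ≈ 36

bromide (Br⁻) > trifluoroacetate (CF₃COO⁻) > fluoride (F⁻) > CN⁻ > ethoxide > H⁻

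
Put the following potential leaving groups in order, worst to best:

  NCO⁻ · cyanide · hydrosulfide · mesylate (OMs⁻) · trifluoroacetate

A good leaving group is a weak base: the lower the pKₐ of its conjugate acid, the more readily it departs.
mesylate (OMs⁻): pKₐ(CH₃SO₃H (MsOH)) ≈ -1.9
trifluoroacetate: pKₐ(CF₃COOH) ≈ 0.2
NCO⁻: pKₐ(HOCN) ≈ 3.5
hydrosulfide: pKₐ(H₂S) ≈ 7
cyanide: pKₐ(HCN) ≈ 9.2
The question asks for worst first, so the sequence is read in increasing leaving-group ability.

cyanide < hydrosulfide < NCO⁻ < trifluoroacetate < mesylate (OMs⁻)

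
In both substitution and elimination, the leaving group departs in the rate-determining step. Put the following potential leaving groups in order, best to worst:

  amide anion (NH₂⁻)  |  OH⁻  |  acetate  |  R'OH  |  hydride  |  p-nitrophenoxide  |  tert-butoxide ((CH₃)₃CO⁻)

R'OH > acetate > p-nitrophenoxide > OH⁻ > tert-butoxide ((CH₃)₃CO⁻) > hydride > amide anion (NH₂⁻)

A good leaving group is a weak base: the lower the pKₐ of its conjugate acid, the more readily it departs.
R'OH: pKₐ(R'OH₂⁺) ≈ -2.4 — neutral; leaves from a protonated ether (an oxonium ion, R–O(H)R'⁺)
acetate: pKₐ(CH₃COOH) ≈ 4.8 — resonance-stabilised but still a weak base
p-nitrophenoxide: pKₐ(p-nitrophenol) ≈ 7.2
OH⁻: pKₐ(H₂O) ≈ 15.7 — strong base; essentially never leaves without prior activation
tert-butoxide ((CH₃)₃CO⁻): pKₐ(t-BuOH) ≈ 18
hydride: pKₐ(H₂) ≈ 36 — extremely strong base; leaves only in special hydride-transfer contexts
amide anion (NH₂⁻): pKₐ(NH₃) ≈ 38 — extremely strong base; never a leaving group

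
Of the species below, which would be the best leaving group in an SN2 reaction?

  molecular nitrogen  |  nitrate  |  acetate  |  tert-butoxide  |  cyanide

molecular nitrogen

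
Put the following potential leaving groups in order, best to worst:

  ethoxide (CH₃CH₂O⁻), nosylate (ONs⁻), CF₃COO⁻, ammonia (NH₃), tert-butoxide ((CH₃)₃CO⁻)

Rank by basicity of the departing species: weakest base leaves most easily.
nosylate (ONs⁻): pKₐ(p-O₂NC₆H₄SO₃H) ≈ -3.5 — p-nitro group further stabilises the sulfonate
CF₃COO⁻: pKₐ(CF₃COOH) ≈ 0.2 — strongly electron-withdrawing CF₃ stabilises the carboxylate
ammonia (NH₃): pKₐ(NH₄⁺) ≈ 9.2 — neutral but moderately basic; leaves from R–NH₃⁺
ethoxide (CH₃CH₂O⁻): pKₐ(CH₃CH₂OH) ≈ 16 — strong base; alkoxides do not leave unassisted
tert-butoxide ((CH₃)₃CO⁻): pKₐ(t-BuOH) ≈ 18 — bulky, strongly basic alkoxide

nosylate (ONs⁻) > CF₃COO⁻ > ammonia (NH₃) > ethoxide (CH₃CH₂O⁻) > tert-butoxide ((CH₃)₃CO⁻)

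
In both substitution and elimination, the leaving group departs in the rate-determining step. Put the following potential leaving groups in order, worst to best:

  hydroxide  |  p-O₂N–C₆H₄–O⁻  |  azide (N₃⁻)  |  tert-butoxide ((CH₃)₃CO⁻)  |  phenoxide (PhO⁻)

A good leaving group is a weak base: the lower the pKₐ of its conjugate acid, the more readily it departs.
azide (N₃⁻): pKₐ(HN₃) ≈ 4.7 — linear, resonance-stabilised
p-O₂N–C₆H₄–O⁻: pKₐ(p-nitrophenol) ≈ 7.2 — nitro group delocalises the charge; the classic chromogenic LG
phenoxide (PhO⁻): pKₐ(C₆H₅OH (phenol)) ≈ 10 — resonance into the ring helps, but still a poor LG
hydroxide: pKₐ(H₂O) ≈ 15.7
tert-butoxide ((CH₃)₃CO⁻): pKₐ(t-BuOH) ≈ 18
Listed from poorest to best leaving group as asked.

tert-butoxide ((CH₃)₃CO⁻) < hydroxide < phenoxide (PhO⁻) < p-O₂N–C₆H₄–O⁻ < azide (N₃⁻)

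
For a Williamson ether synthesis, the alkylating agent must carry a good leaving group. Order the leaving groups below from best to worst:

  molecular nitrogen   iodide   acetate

molecular nitrogen > iodide > acetate

molecular nitrogen: no meaningful conjugate acid; N₂ departs as an exceptionally stable neutral molecule
iodide: pKₐ(HI) ≈ -10
acetate: pKₐ(CH₃COOH) ≈ 4.8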